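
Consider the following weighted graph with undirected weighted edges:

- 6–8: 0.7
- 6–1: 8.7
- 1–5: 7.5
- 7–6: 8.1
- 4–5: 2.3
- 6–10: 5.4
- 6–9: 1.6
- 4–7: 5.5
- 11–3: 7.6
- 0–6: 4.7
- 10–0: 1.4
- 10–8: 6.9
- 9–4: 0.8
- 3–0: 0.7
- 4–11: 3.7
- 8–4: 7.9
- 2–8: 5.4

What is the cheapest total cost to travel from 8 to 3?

Shortest distances from 8:
8: 0
6: 0.7  (via 8)
9: 2.3  (via 6)
4: 3.1  (via 9)
0: 5.4  (via 6)
2: 5.4  (via 8)
5: 5.4  (via 4)
3: 6.1  (via 0)
Shortest route: 8 → 6 → 0 → 3 = 6.1.

6.1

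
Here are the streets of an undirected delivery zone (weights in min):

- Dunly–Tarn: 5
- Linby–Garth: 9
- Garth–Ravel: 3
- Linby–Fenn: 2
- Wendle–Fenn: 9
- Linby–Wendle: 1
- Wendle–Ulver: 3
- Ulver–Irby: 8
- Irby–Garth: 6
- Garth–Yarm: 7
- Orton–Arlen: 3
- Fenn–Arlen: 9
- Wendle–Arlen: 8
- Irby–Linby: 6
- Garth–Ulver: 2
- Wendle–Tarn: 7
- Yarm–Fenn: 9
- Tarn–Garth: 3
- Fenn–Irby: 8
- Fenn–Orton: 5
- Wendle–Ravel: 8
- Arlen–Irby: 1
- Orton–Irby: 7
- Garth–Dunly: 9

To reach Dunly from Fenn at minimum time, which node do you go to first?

Candidate routes:
Fenn → Linby → Wendle → Tarn → Dunly: 2+1+7+5 = 15
Fenn → Linby → Wendle → Ulver → Garth → Tarn → Dunly: 2+1+3+2+3+5 = 16
The minimum is 15 min via Fenn → Linby → Wendle → Tarn → Dunly.
So from Fenn the first move is to Linby.

Linby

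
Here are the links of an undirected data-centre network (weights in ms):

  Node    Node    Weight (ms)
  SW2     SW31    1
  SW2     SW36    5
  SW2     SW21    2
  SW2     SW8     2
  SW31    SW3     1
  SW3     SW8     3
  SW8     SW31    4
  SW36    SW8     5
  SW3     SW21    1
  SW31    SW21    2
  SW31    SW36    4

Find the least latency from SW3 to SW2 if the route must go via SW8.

5 ms

Shortest SW3→SW8: SW3 → SW8 = 3
Best SW8 to SW2: SW8 → SW2 costing 2
Total via SW8: 3 + 2 = 5 ms.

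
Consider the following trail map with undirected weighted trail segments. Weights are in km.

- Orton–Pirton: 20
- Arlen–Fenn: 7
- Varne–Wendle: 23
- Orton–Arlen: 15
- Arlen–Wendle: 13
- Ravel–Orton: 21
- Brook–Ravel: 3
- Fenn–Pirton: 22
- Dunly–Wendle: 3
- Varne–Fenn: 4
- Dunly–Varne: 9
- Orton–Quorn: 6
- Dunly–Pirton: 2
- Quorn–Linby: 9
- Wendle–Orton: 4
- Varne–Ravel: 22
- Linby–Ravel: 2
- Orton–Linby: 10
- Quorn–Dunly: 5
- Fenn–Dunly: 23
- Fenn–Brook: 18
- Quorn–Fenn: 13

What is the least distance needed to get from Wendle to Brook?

19 km

Shortest distances from Wendle:
Wendle: 0
Dunly: 3  (via Wendle)
Orton: 4  (via Wendle)
Pirton: 5  (via Dunly)
Quorn: 8  (via Dunly)
Varne: 12  (via Dunly)
Arlen: 13  (via Wendle)
Linby: 14  (via Orton)
Ravel: 16  (via Linby)
Fenn: 16  (via Varne)
Brook: 19  (via Ravel)
Shortest route: Wendle → Orton → Linby → Ravel → Brook = 19 km.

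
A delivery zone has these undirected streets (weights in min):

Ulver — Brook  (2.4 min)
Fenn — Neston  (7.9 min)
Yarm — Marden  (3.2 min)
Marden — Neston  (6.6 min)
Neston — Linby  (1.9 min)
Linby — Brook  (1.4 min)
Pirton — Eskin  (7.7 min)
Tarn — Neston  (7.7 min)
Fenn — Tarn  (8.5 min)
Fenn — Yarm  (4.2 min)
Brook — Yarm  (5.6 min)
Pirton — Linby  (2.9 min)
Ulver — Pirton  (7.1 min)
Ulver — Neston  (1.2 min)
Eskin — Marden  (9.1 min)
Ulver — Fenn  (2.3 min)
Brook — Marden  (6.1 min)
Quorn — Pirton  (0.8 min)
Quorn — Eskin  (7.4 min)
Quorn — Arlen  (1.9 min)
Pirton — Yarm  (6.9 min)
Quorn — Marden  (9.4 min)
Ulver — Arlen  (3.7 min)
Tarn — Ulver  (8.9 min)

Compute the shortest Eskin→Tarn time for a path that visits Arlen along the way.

21.9 min

Shortest Eskin→Arlen: Eskin → Quorn → Arlen = 9.3
Best Arlen to Tarn: Arlen → Ulver → Tarn costing 12.6
Total via Arlen: 9.3 + 12.6 = 21.9 min.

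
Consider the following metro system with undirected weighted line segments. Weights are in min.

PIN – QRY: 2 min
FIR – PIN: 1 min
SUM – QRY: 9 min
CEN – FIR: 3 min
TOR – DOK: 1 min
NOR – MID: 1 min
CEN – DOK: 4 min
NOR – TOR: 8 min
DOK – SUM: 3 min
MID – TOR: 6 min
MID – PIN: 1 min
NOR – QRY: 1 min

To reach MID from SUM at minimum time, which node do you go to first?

DOK

Compare a few routes:
SUM–QRY–PIN–MID: 9+2+1 = 12
SUM–QRY–NOR–MID: 9+1+1 = 11
SUM–DOK–TOR–MID: 3+1+6 = 10
SUM–DOK–CEN–FIR–PIN–MID: 3+4+3+1+1 = 12
Cheapest is SUM–DOK–TOR–MID at 10 min.
So from SUM the first move is to DOK.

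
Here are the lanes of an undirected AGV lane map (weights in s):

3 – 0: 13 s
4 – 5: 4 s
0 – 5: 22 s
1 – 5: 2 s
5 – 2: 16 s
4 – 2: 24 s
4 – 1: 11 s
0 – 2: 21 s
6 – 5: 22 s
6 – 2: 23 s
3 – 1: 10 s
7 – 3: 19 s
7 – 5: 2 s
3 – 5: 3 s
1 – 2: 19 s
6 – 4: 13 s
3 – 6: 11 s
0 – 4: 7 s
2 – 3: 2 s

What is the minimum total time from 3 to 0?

13 s

Compare a few routes:
3 - 5 - 4 - 0: 3+4+7 = 14
3 - 2 - 0: 2+21 = 23
3 - 0: 13 = 13
Cheapest is 3 - 0 at 13 s.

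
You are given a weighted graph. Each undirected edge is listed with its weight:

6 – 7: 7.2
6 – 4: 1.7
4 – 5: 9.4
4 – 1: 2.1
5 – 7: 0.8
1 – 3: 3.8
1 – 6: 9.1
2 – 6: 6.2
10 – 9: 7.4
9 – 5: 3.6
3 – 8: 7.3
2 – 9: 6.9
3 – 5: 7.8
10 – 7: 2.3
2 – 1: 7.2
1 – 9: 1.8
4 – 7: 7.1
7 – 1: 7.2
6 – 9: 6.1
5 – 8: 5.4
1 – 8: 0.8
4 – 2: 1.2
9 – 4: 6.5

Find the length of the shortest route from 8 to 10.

8.5

Enumerating some paths:
8–5–7–10: 5.4+0.8+2.3 = 8.5
8–1–9–10: 0.8+1.8+7.4 = 10
8–1–7–10: 0.8+7.2+2.3 = 10.3
8–1–9–5–7–10: 0.8+1.8+3.6+0.8+2.3 = 9.3
Cheapest is 8–5–7–10 at 8.5.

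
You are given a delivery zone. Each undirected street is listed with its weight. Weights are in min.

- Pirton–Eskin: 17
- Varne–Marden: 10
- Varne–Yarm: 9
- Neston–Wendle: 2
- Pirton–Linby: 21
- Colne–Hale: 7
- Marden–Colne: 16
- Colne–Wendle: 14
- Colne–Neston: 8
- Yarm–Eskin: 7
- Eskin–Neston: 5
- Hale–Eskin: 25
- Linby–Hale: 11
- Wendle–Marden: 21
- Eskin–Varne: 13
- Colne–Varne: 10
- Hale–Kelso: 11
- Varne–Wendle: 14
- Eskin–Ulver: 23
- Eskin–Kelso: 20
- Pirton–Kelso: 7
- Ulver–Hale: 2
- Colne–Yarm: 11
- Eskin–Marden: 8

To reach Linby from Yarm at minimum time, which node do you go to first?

Colne

Compare a few routes:
Yarm → Colne → Hale → Linby: 11+7+11 = 29
Yarm → Varne → Colne → Hale → Linby: 9+10+7+11 = 37
Cheapest is Yarm → Colne → Hale → Linby at 29 min.
So from Yarm the first move is to Colne.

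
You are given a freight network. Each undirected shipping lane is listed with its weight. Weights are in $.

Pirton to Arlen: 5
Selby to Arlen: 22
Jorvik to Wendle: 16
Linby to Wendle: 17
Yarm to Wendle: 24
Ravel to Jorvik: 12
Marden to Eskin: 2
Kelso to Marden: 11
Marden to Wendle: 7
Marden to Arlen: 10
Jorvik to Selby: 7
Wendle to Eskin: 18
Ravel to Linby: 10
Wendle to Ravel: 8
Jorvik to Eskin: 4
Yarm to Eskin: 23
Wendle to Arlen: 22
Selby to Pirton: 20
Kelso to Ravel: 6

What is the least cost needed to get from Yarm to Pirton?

Shortest distances from Yarm:
Yarm: 0
Eskin: 23  (via Yarm)
Wendle: 24  (via Yarm)
Marden: 25  (via Eskin)
Jorvik: 27  (via Eskin)
Ravel: 32  (via Wendle)
Selby: 34  (via Jorvik)
Arlen: 35  (via Marden)
Kelso: 36  (via Marden)
Pirton: 40  (via Arlen)
Shortest route: Yarm–Eskin–Marden–Arlen–Pirton = $40.

$40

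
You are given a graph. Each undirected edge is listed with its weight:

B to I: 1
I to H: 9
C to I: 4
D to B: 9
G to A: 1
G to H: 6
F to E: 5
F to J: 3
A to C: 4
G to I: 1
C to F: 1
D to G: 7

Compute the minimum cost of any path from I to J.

8

Compare a few routes:
I–G–A–C–F–J: 1+1+4+1+3 = 10
I–C–F–J: 4+1+3 = 8
The minimum is 8 via I–C–F–J.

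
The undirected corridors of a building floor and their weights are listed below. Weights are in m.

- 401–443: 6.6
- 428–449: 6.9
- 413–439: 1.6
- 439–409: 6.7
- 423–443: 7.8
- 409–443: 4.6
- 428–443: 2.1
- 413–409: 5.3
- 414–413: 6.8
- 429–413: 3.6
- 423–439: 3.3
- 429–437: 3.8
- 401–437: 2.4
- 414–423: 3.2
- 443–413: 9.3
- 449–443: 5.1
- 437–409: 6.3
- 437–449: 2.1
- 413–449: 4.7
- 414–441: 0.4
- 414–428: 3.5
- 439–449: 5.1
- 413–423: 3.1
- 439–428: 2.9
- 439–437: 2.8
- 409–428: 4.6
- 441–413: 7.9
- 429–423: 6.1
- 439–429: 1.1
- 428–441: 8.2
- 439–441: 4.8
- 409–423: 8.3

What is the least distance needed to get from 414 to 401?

Shortest distances from 414:
414: 0
441: 0.4  (via 414)
423: 3.2  (via 414)
428: 3.5  (via 414)
439: 5.2  (via 441)
443: 5.6  (via 428)
429: 6.3  (via 439)
413: 6.3  (via 423)
437: 8  (via 439)
409: 8.1  (via 428)
449: 10.1  (via 437)
401: 10.4  (via 437)
Shortest route: 414 → 441 → 439 → 437 → 401 = 10.4 m.

10.4 m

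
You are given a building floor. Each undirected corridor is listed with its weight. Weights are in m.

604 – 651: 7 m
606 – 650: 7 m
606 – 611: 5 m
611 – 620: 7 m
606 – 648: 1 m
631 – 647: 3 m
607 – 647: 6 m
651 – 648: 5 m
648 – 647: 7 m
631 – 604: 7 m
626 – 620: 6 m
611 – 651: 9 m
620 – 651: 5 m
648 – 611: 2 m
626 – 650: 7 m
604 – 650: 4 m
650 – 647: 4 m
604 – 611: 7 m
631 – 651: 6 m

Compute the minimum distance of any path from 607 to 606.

Enumerating some paths:
607–647–648–606: 6+7+1 = 14
607–647–648–611–606: 6+7+2+5 = 20
607–647–650–606: 6+4+7 = 17
607–647–631–651–648–606: 6+3+6+5+1 = 21
The minimum is 14 m via 607–647–648–606.

14 m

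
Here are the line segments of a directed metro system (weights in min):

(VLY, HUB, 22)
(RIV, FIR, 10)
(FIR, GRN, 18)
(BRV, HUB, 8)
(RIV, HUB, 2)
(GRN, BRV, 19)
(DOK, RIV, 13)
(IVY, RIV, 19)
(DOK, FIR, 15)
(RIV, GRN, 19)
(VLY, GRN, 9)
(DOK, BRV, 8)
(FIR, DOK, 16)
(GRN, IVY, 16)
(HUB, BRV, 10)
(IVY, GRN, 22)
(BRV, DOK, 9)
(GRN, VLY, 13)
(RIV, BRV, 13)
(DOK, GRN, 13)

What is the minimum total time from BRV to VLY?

Compare a few routes:
BRV–DOK–RIV–FIR–GRN–VLY: 9+13+10+18+13 = 63
BRV–DOK–GRN–VLY: 9+13+13 = 35
BRV–DOK–RIV–GRN–VLY: 9+13+19+13 = 54
BRV–DOK–FIR–GRN–VLY: 9+15+18+13 = 55
The minimum is 35 min via BRV–DOK–GRN–VLY.

35 min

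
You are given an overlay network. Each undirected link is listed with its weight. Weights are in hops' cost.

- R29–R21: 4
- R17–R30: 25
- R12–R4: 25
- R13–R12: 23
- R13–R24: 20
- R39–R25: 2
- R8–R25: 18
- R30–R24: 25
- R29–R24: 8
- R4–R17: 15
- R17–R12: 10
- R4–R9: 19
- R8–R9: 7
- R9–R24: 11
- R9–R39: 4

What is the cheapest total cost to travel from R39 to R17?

38 hops' cost

Settle nodes by increasing distance from R39:
R39: 0
R25: 2  (via R39)
R9: 4  (via R39)
R8: 11  (via R9)
R24: 15  (via R9)
R4: 23  (via R9)
R29: 23  (via R24)
R21: 27  (via R29)
R13: 35  (via R24)
R17: 38  (via R4)
Shortest route: R39–R9–R4–R17 = 38 hops' cost.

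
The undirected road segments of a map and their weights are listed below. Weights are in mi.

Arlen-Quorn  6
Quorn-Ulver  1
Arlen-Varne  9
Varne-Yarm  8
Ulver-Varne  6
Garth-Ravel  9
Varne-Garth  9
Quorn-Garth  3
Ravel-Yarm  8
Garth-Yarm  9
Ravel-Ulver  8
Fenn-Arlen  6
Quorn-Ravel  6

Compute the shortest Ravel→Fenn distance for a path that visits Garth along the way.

Best Ravel to Garth: Ravel → Garth costing 9
Shortest Garth→Fenn: Garth → Quorn → Arlen → Fenn = 15
Total via Garth: 9 + 15 = 24 mi.

24 mi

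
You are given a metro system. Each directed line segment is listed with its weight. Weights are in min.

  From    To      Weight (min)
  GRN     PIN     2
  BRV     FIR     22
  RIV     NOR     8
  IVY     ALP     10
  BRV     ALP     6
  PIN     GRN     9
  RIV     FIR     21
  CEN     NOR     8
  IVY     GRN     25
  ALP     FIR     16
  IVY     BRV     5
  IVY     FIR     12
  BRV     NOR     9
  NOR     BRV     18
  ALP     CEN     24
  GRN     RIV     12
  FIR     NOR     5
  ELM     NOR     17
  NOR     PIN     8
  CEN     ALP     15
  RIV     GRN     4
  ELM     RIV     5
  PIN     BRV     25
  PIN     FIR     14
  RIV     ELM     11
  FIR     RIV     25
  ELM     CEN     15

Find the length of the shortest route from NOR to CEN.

Settle nodes by increasing distance from NOR:
NOR: 0
PIN: 8  (via NOR)
GRN: 17  (via PIN)
BRV: 18  (via NOR)
FIR: 22  (via PIN)
ALP: 24  (via BRV)
RIV: 29  (via GRN)
ELM: 40  (via RIV)
CEN: 48  (via ALP)
Shortest route: NOR → BRV → ALP → CEN = 48 min.

48 min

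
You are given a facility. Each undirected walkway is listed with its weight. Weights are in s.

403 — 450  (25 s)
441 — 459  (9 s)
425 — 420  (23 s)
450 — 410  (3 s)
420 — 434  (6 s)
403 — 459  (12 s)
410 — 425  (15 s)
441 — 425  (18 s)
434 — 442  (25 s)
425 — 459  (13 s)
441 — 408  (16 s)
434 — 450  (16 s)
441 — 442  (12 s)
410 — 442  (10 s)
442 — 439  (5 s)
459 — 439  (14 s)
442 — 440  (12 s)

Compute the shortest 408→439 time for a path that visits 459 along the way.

39 s

Shortest 408→459: 408–441–459 = 25
Best 459 to 439: 459–439 costing 14
Total via 459: 25 + 14 = 39 s.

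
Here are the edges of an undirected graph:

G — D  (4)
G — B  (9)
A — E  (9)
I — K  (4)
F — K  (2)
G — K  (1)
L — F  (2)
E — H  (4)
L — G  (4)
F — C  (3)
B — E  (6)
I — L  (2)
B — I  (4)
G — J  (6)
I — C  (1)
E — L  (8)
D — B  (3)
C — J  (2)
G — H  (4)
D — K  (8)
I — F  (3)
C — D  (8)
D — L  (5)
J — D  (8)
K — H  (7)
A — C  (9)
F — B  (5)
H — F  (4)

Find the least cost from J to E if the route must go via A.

20

Shortest J→A: J → C → A = 11
Shortest A→E: A → E = 9
Total via A: 11 + 9 = 20.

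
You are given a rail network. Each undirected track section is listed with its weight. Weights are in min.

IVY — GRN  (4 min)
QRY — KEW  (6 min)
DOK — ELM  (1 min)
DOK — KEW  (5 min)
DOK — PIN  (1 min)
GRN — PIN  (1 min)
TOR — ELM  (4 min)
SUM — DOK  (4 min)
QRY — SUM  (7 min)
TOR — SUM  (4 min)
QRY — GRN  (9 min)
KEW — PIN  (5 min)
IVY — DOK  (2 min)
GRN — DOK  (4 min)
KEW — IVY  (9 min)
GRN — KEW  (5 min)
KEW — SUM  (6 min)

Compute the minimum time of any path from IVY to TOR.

Enumerating some paths:
IVY → DOK → SUM → TOR: 2+4+4 = 10
IVY → DOK → ELM → TOR: 2+1+4 = 7
IVY → GRN → PIN → DOK → ELM → TOR: 4+1+1+1+4 = 11
The minimum is 7 min via IVY → DOK → ELM → TOR.

7 min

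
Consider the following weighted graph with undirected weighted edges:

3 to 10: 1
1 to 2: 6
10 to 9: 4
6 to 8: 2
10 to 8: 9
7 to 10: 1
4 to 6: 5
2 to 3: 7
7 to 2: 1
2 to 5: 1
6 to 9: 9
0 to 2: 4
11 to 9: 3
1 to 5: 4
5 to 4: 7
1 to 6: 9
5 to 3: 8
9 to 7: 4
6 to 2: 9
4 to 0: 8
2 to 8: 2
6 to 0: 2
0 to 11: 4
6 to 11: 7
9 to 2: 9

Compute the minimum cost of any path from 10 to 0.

Enumerating some paths:
10 → 7 → 2 → 8 → 6 → 0: 1+1+2+2+2 = 8
10 → 7 → 2 → 0: 1+1+4 = 6
10 → 9 → 11 → 0: 4+3+4 = 11
Cheapest is 10 → 7 → 2 → 0 at 6.

6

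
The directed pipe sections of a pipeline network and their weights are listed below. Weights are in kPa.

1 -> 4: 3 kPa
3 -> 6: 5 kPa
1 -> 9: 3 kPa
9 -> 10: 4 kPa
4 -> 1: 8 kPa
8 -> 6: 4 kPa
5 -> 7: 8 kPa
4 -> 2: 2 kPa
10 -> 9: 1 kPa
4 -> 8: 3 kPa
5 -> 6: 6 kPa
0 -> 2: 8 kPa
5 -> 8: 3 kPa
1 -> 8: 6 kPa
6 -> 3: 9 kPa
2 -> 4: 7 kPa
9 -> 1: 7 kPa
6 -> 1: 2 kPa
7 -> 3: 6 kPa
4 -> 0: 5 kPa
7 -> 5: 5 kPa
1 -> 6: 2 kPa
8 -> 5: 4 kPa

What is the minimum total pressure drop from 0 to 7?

Settle nodes by increasing distance from 0:
0: 0
2: 8  (via 0)
4: 15  (via 2)
8: 18  (via 4)
5: 22  (via 8)
6: 22  (via 8)
1: 23  (via 4)
9: 26  (via 1)
7: 30  (via 5)
Shortest route: 0–2–4–8–5–7 = 30 kPa.

30 kPa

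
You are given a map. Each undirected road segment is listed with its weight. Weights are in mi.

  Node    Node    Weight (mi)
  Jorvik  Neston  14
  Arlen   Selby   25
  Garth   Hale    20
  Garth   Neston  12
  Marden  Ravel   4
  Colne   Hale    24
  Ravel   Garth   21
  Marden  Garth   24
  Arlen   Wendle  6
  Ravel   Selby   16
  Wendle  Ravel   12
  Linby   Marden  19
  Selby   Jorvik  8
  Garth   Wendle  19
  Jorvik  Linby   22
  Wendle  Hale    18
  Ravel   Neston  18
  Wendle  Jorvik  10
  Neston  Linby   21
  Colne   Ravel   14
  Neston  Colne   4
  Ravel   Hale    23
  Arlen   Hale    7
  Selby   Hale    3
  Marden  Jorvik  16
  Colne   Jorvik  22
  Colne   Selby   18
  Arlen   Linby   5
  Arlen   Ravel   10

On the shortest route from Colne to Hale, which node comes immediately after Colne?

Selby

Candidate routes:
Colne - Ravel - Arlen - Hale: 14+10+7 = 31
Colne - Neston - Jorvik - Selby - Hale: 4+14+8+3 = 29
Colne - Selby - Hale: 18+3 = 21
Colne - Hale: 24 = 24
Cheapest is Colne - Selby - Hale at 21 mi.
So from Colne the first move is to Selby.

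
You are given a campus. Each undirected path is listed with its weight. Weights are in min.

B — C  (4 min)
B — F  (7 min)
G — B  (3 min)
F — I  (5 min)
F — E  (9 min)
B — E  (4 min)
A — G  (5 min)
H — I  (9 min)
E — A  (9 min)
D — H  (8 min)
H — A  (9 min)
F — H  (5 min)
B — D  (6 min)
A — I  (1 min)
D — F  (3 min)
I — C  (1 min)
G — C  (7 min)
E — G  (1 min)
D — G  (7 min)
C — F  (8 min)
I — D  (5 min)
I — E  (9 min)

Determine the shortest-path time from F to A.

Compare a few routes:
F - I - A: 5+1 = 6
F - D - I - A: 3+5+1 = 9
Cheapest is F - I - A at 6 min.

6 min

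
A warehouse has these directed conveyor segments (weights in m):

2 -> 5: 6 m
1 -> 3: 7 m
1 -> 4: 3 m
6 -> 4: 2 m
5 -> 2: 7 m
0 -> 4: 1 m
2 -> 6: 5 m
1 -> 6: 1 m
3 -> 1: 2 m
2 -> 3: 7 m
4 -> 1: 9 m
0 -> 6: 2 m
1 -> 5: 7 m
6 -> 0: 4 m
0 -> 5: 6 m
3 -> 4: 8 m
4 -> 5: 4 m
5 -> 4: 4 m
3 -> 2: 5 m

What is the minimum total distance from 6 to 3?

Candidate routes:
6–4–1–3: 2+9+7 = 18
6–4–5–2–3: 2+4+7+7 = 20
The minimum is 18 m via 6–4–1–3.

18 m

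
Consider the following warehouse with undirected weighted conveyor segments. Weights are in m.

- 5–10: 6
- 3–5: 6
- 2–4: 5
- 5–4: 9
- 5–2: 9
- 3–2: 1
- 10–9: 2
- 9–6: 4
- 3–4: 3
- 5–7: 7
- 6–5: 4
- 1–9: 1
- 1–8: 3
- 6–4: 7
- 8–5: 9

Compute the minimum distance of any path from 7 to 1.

16 m

Running Dijkstra from 7:
7: 0
5: 7  (via 7)
6: 11  (via 5)
3: 13  (via 5)
10: 13  (via 5)
2: 14  (via 3)
9: 15  (via 6)
1: 16  (via 9)
Shortest route: 7–5–6–9–1 = 16 m.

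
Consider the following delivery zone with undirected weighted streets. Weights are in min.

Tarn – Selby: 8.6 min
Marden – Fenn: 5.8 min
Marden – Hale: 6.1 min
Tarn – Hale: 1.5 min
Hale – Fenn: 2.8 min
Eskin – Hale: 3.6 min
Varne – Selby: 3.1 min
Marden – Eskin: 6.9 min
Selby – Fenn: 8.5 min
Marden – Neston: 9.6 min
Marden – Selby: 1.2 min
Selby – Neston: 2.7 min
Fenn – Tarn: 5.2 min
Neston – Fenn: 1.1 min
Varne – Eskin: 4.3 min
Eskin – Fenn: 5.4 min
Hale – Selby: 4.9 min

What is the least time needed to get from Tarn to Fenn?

Shortest distances from Tarn:
Tarn: 0
Hale: 1.5  (via Tarn)
Fenn: 4.3  (via Hale)
Shortest route: Tarn → Hale → Fenn = 4.3 min.

4.3 min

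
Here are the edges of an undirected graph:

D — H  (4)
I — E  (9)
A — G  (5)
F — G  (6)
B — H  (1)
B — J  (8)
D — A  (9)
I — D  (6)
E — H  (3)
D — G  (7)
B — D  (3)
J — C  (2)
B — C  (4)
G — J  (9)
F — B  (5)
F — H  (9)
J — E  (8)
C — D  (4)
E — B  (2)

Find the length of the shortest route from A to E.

Enumerating some paths:
A - D - H - E: 9+4+3 = 16
A - D - B - E: 9+3+2 = 14
A - D - B - H - E: 9+3+1+3 = 16
The minimum is 14 via A - D - B - E.

14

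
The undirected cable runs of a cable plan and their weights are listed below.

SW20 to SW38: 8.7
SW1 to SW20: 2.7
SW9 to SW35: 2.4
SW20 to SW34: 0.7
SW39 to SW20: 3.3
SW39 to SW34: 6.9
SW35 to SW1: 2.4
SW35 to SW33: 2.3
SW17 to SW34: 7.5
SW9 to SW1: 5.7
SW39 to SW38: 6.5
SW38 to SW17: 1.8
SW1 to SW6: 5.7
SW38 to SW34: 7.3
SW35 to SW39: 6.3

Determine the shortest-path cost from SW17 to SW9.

15.7

Running Dijkstra from SW17:
SW17: 0
SW38: 1.8  (via SW17)
SW34: 7.5  (via SW17)
SW20: 8.2  (via SW34)
SW39: 8.3  (via SW38)
SW1: 10.9  (via SW20)
SW35: 13.3  (via SW1)
SW33: 15.6  (via SW35)
SW9: 15.7  (via SW35)
Shortest route: SW17 → SW34 → SW20 → SW1 → SW35 → SW9 = 15.7.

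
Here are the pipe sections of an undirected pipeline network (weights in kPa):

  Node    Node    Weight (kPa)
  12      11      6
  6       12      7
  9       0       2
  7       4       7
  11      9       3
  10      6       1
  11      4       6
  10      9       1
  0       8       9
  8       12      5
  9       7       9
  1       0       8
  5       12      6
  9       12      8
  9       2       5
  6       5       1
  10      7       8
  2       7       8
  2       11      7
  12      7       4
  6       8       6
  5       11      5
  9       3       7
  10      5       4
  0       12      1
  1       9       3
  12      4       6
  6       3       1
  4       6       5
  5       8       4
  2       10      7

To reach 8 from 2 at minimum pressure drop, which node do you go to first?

Candidate routes:
2–9–10–6–5–8: 5+1+1+1+4 = 12
2–10–6–5–8: 7+1+1+4 = 13
The minimum is 12 kPa via 2–9–10–6–5–8.
So from 2 the first move is to 9.

9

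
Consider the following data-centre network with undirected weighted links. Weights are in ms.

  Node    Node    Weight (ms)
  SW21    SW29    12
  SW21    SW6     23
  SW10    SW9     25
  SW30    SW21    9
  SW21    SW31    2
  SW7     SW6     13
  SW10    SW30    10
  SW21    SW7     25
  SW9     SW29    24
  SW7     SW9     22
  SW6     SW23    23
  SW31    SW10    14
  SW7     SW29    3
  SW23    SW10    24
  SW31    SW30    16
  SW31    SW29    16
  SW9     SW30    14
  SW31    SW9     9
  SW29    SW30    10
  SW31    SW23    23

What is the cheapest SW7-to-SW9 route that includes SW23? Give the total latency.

68 ms

Shortest SW7→SW23: SW7 → SW6 → SW23 = 36
Best SW23 to SW9: SW23 → SW31 → SW9 costing 32
Total via SW23: 36 + 32 = 68 ms.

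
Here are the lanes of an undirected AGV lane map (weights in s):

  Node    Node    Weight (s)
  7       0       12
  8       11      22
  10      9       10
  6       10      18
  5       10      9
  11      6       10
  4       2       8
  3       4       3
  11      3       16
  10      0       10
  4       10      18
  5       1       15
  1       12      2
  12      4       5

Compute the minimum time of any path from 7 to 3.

43 s

Running Dijkstra from 7:
7: 0
0: 12  (via 7)
10: 22  (via 0)
5: 31  (via 10)
9: 32  (via 10)
4: 40  (via 10)
6: 40  (via 10)
3: 43  (via 4)
Shortest route: 7 → 0 → 10 → 4 → 3 = 43 s.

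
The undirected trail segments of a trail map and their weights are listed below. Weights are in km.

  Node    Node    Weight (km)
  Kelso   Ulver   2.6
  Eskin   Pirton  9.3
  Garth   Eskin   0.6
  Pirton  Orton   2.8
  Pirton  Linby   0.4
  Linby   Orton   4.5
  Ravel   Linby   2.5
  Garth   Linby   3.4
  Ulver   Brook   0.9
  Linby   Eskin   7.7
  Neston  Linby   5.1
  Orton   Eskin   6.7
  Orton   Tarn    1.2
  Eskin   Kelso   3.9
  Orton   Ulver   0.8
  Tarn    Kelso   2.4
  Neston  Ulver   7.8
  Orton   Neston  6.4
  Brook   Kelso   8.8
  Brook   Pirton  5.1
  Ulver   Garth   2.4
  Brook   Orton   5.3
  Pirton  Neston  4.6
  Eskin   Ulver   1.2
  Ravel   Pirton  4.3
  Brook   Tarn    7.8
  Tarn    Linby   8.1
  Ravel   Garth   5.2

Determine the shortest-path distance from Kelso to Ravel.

9.1 km

Running Dijkstra from Kelso:
Kelso: 0
Tarn: 2.4  (via Kelso)
Ulver: 2.6  (via Kelso)
Orton: 3.4  (via Ulver)
Brook: 3.5  (via Ulver)
Eskin: 3.8  (via Ulver)
Garth: 4.4  (via Eskin)
Pirton: 6.2  (via Orton)
Linby: 6.6  (via Pirton)
Ravel: 9.1  (via Linby)
Shortest route: Kelso–Ulver–Orton–Pirton–Linby–Ravel = 9.1 km.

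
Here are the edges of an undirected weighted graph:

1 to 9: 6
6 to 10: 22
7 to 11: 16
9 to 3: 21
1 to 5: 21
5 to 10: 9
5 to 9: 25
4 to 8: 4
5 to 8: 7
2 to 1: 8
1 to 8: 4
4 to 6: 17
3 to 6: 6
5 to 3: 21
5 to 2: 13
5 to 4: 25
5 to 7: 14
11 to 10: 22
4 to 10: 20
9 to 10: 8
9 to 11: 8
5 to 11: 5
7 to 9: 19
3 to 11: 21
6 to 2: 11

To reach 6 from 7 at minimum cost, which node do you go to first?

Compare a few routes:
7 - 5 - 3 - 6: 14+21+6 = 41
7 - 5 - 2 - 6: 14+13+11 = 38
The minimum is 38 via 7 - 5 - 2 - 6.
So from 7 the first move is to 5.

5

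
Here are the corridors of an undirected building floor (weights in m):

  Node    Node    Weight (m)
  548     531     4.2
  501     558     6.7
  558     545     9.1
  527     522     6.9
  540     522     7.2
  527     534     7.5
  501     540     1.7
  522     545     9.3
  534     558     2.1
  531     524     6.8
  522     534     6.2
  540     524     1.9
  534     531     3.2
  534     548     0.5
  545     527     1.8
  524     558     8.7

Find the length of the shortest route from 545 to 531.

12.5 m

Candidate routes:
545–527–534–531: 1.8+7.5+3.2 = 12.5
545–527–534–548–531: 1.8+7.5+0.5+4.2 = 14
Cheapest is 545–527–534–531 at 12.5 m.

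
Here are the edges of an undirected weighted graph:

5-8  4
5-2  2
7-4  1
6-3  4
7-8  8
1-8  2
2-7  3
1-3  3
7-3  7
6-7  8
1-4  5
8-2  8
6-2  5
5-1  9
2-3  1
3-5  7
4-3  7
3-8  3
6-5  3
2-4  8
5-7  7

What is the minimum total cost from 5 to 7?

Running Dijkstra from 5:
5: 0
2: 2  (via 5)
3: 3  (via 2)
6: 3  (via 5)
8: 4  (via 5)
7: 5  (via 2)
Shortest route: 5 → 2 → 7 = 5.

5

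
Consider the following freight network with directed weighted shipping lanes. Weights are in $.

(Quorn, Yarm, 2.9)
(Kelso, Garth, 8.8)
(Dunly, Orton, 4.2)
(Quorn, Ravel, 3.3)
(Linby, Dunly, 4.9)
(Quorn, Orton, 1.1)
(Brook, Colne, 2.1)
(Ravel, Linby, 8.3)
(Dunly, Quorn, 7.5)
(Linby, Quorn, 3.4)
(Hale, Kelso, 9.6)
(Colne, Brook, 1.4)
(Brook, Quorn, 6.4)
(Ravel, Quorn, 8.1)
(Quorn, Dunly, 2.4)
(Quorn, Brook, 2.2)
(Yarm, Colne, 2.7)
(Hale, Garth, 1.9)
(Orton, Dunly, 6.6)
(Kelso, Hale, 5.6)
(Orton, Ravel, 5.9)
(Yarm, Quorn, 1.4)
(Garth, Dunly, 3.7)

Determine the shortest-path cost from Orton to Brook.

Settle nodes by increasing distance from Orton:
Orton: 0
Ravel: 5.9  (via Orton)
Dunly: 6.6  (via Orton)
Quorn: 14  (via Ravel)
Linby: 14.2  (via Ravel)
Brook: 16.2  (via Quorn)
Shortest route: Orton → Ravel → Quorn → Brook = $16.2.

$16.2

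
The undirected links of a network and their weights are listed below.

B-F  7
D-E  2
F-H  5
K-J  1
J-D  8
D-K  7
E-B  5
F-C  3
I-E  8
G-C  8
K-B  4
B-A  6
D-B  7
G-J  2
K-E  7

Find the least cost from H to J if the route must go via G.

Shortest H→G: H → F → C → G = 16
Shortest G→J: G → J = 2
Total via G: 16 + 2 = 18.

18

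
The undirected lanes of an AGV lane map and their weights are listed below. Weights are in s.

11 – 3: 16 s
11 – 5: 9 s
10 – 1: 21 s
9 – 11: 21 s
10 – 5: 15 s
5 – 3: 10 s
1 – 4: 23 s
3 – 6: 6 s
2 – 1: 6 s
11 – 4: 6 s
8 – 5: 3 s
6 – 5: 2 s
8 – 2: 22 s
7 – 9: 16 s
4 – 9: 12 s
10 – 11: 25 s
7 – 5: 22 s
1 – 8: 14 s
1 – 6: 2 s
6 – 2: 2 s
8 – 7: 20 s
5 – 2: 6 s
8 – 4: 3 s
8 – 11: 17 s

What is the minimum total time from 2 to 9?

22 s

Running Dijkstra from 2:
2: 0
6: 2  (via 2)
1: 4  (via 6)
5: 4  (via 6)
8: 7  (via 5)
3: 8  (via 6)
4: 10  (via 8)
11: 13  (via 5)
10: 19  (via 5)
9: 22  (via 4)
Shortest route: 2 → 6 → 5 → 8 → 4 → 9 = 22 s.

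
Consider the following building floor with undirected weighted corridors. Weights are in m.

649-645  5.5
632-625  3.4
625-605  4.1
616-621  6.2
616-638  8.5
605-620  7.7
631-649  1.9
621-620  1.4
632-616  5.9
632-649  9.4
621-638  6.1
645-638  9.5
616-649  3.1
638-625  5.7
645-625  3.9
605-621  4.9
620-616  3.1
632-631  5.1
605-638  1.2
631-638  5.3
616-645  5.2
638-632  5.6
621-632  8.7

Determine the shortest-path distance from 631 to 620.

8.1 m

Settle nodes by increasing distance from 631:
631: 0
649: 1.9  (via 631)
616: 5  (via 649)
632: 5.1  (via 631)
638: 5.3  (via 631)
605: 6.5  (via 638)
645: 7.4  (via 649)
620: 8.1  (via 616)
Shortest route: 631–649–616–620 = 8.1 m.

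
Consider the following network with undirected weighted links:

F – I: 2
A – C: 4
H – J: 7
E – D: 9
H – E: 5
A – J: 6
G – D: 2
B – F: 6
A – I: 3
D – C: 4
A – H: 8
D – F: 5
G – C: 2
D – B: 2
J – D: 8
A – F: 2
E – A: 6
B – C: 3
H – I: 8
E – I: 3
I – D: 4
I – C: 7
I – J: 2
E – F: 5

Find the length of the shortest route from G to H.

14

Compare a few routes:
G - D - I - J - H: 2+4+2+7 = 15
G - D - E - H: 2+9+5 = 16
G - C - A - H: 2+4+8 = 14
Cheapest is G - C - A - H at 14.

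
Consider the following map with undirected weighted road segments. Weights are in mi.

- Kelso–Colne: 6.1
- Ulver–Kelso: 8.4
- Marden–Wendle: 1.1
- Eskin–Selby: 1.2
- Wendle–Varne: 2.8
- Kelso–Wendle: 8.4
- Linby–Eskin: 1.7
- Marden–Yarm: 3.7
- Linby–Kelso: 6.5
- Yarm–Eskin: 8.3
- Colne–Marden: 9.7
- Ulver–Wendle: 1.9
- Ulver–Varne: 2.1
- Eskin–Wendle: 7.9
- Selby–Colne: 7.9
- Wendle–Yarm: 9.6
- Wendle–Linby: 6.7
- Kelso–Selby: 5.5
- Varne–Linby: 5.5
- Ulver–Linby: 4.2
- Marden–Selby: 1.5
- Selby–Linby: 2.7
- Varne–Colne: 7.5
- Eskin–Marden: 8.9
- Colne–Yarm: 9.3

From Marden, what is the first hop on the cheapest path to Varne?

Wendle

Enumerating some paths:
Marden–Selby–Linby–Varne: 1.5+2.7+5.5 = 9.7
Marden–Wendle–Varne: 1.1+2.8 = 3.9
Marden–Wendle–Ulver–Varne: 1.1+1.9+2.1 = 5.1
The minimum is 3.9 mi via Marden–Wendle–Varne.
So from Marden the first move is to Wendle.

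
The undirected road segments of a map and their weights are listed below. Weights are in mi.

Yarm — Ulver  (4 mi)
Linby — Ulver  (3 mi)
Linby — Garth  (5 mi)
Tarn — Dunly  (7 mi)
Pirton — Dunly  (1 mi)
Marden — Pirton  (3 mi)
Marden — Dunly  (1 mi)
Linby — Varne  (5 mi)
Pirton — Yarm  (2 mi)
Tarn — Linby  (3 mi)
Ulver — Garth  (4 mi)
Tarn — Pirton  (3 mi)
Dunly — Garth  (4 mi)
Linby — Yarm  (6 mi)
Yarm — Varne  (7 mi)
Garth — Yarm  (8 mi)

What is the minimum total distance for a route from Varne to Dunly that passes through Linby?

Shortest Varne→Linby: Varne → Linby = 5
Best Linby to Dunly: Linby → Tarn → Pirton → Dunly costing 7
Total via Linby: 5 + 7 = 12 mi.

12 mi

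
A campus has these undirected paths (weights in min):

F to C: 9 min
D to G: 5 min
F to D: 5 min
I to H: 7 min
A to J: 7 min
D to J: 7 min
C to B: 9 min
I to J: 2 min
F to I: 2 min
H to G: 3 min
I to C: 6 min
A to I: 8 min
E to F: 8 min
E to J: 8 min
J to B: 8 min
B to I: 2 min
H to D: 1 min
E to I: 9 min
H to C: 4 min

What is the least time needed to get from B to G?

Shortest distances from B:
B: 0
I: 2  (via B)
F: 4  (via I)
J: 4  (via I)
C: 8  (via I)
D: 9  (via F)
H: 9  (via I)
A: 10  (via I)
E: 11  (via I)
G: 12  (via H)
Shortest route: B → I → H → G = 12 min.

12 min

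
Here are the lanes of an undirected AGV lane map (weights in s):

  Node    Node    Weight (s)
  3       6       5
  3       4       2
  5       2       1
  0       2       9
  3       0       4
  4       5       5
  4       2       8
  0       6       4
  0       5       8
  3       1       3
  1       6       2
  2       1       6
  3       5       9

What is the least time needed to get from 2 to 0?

Enumerating some paths:
2 - 0: 9 = 9
2 - 5 - 4 - 3 - 0: 1+5+2+4 = 12
2 - 1 - 6 - 0: 6+2+4 = 12
Cheapest is 2 - 0 at 9 s.

9 s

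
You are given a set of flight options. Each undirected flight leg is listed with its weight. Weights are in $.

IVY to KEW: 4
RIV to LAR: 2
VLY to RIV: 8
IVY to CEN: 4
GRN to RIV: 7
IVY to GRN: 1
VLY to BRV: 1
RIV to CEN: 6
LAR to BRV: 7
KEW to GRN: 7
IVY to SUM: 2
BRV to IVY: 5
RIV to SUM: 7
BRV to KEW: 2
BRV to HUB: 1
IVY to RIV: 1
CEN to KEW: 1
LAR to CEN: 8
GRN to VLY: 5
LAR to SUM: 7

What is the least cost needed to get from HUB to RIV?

Enumerating some paths:
HUB–BRV–KEW–IVY–RIV: 1+2+4+1 = 8
HUB–BRV–VLY–GRN–IVY–RIV: 1+1+5+1+1 = 9
HUB–BRV–KEW–CEN–IVY–RIV: 1+2+1+4+1 = 9
HUB–BRV–IVY–RIV: 1+5+1 = 7
The minimum is $7 via HUB–BRV–IVY–RIV.

$7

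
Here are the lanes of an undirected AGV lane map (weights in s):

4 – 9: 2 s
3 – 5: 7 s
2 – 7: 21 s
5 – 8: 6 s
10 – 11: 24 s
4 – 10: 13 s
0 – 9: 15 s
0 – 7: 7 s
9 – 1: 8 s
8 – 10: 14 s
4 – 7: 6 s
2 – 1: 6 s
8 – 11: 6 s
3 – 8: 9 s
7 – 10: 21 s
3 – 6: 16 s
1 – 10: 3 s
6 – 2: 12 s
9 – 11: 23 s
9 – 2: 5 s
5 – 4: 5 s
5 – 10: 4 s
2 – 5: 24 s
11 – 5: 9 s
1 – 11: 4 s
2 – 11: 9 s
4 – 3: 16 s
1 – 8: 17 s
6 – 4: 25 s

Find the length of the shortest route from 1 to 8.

10 s

Compare a few routes:
1 - 8: 17 = 17
1 - 10 - 5 - 8: 3+4+6 = 13
1 - 11 - 8: 4+6 = 10
Cheapest is 1 - 11 - 8 at 10 s.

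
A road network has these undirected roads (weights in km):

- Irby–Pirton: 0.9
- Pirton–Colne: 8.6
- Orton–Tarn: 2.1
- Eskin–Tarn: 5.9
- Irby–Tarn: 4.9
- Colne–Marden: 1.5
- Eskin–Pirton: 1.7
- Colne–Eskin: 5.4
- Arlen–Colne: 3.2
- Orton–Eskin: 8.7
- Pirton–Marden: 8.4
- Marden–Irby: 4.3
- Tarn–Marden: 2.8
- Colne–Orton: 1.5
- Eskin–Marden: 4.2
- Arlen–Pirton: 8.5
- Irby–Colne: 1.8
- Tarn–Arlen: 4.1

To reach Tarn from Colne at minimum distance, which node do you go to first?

Orton

Candidate routes:
Colne → Marden → Tarn: 1.5+2.8 = 4.3
Colne → Orton → Tarn: 1.5+2.1 = 3.6
The minimum is 3.6 km via Colne → Orton → Tarn.
So from Colne the first move is to Orton.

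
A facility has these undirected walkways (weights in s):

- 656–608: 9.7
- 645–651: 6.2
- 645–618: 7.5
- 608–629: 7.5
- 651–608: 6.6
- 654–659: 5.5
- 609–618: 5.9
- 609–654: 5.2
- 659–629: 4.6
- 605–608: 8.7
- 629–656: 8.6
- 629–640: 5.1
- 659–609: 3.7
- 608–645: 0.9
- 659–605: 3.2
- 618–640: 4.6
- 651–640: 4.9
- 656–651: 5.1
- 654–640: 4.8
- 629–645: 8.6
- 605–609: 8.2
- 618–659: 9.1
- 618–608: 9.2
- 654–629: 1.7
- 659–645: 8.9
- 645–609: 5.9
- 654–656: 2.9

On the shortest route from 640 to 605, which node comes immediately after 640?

629

Enumerating some paths:
640 → 629 → 659 → 605: 5.1+4.6+3.2 = 12.9
640 → 654 → 629 → 659 → 605: 4.8+1.7+4.6+3.2 = 14.3
640 → 629 → 654 → 659 → 605: 5.1+1.7+5.5+3.2 = 15.5
640 → 654 → 659 → 605: 4.8+5.5+3.2 = 13.5
The minimum is 12.9 s via 640 → 629 → 659 → 605.
So from 640 the first move is to 629.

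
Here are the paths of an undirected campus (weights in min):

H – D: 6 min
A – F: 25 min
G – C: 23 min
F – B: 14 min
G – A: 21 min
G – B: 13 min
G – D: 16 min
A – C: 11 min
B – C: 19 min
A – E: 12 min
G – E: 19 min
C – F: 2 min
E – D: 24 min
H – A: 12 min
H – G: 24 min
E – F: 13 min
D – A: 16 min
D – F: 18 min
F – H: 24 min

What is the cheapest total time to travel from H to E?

24 min

Enumerating some paths:
H → A → E: 12+12 = 24
H → D → E: 6+24 = 30
H → D → A → E: 6+16+12 = 34
The minimum is 24 min via H → A → E.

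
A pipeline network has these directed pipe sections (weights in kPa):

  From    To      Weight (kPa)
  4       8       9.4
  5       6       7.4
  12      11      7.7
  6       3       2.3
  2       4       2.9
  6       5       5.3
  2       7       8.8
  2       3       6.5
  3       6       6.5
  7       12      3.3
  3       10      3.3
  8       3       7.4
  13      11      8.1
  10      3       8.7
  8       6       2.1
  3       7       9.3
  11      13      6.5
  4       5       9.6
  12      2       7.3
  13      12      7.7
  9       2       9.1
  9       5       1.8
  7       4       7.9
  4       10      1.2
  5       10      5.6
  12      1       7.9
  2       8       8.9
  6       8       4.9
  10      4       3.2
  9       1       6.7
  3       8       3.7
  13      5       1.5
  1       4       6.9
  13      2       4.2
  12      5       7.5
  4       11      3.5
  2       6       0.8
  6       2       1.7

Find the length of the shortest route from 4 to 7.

Candidate routes:
4 → 8 → 6 → 2 → 7: 9.4+2.1+1.7+8.8 = 22
4 → 11 → 13 → 2 → 7: 3.5+6.5+4.2+8.8 = 23
4 → 10 → 3 → 7: 1.2+8.7+9.3 = 19.2
4 → 8 → 6 → 3 → 7: 9.4+2.1+2.3+9.3 = 23.1
Cheapest is 4 → 10 → 3 → 7 at 19.2 kPa.

19.2 kPa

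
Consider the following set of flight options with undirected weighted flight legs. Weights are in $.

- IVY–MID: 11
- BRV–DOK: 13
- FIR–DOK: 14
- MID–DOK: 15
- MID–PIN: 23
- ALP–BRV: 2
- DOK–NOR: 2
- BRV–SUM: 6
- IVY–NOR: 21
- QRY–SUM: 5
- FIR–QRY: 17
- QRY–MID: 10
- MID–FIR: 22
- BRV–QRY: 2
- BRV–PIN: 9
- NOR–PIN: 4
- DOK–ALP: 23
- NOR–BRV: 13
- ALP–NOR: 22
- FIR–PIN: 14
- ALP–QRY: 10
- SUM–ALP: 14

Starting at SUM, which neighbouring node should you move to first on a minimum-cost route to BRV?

BRV

Enumerating some paths:
SUM → QRY → BRV: 5+2 = 7
SUM → BRV: 6 = 6
Cheapest is SUM → BRV at $6.
So from SUM the first move is to BRV.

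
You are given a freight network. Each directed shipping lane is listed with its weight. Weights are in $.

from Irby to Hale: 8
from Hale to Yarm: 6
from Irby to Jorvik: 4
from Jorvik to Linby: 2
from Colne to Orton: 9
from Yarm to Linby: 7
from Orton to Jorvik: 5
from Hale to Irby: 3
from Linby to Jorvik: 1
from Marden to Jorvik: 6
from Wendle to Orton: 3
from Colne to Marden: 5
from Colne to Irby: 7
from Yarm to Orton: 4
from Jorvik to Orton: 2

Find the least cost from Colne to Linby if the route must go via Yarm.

$28

Best Colne to Yarm: Colne–Irby–Hale–Yarm costing 21
Shortest Yarm→Linby: Yarm–Linby = 7
Total via Yarm: 21 + 7 = $28.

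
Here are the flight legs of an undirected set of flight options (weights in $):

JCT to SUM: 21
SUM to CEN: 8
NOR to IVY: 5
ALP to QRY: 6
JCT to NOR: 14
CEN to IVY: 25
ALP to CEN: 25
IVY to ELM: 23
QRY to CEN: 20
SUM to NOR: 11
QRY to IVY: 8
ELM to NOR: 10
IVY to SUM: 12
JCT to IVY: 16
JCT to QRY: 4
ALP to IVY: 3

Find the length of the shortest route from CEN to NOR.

Candidate routes:
CEN–SUM–IVY–NOR: 8+12+5 = 25
CEN–SUM–NOR: 8+11 = 19
The minimum is $19 via CEN–SUM–NOR.

$19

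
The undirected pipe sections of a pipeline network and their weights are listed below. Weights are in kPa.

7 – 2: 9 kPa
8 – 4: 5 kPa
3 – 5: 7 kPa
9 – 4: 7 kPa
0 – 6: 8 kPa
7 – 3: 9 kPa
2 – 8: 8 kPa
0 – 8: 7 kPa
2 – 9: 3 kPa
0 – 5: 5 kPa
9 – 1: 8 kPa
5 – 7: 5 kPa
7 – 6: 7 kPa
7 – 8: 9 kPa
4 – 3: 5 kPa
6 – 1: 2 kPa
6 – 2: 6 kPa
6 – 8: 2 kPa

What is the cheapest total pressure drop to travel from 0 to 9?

17 kPa

Running Dijkstra from 0:
0: 0
5: 5  (via 0)
8: 7  (via 0)
6: 8  (via 0)
1: 10  (via 6)
7: 10  (via 5)
3: 12  (via 5)
4: 12  (via 8)
2: 14  (via 6)
9: 17  (via 2)
Shortest route: 0–6–2–9 = 17 kPa.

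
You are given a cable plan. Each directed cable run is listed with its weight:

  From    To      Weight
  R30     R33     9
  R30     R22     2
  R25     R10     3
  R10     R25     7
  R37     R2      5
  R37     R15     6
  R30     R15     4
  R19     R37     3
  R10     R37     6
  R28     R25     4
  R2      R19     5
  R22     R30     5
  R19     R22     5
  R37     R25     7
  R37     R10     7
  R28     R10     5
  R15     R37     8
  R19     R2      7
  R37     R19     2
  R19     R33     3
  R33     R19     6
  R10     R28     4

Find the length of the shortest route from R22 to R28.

Compare a few routes:
R22 - R30 - R33 - R19 - R37 - R10 - R28: 5+9+6+3+7+4 = 34
R22 - R30 - R15 - R37 - R10 - R28: 5+4+8+7+4 = 28
R22 - R30 - R15 - R37 - R25 - R10 - R28: 5+4+8+7+3+4 = 31
R22 - R30 - R33 - R19 - R37 - R25 - R10 - R28: 5+9+6+3+7+3+4 = 37
Cheapest is R22 - R30 - R15 - R37 - R10 - R28 at 28.

28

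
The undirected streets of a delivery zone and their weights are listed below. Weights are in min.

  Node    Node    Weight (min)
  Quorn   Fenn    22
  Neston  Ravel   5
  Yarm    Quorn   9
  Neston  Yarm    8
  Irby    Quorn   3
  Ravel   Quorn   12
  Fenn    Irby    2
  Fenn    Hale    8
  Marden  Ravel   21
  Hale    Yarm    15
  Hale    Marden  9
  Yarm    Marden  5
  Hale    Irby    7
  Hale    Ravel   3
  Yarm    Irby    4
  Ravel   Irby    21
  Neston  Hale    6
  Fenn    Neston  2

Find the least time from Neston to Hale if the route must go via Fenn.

Shortest Neston→Fenn: Neston–Fenn = 2
Best Fenn to Hale: Fenn–Hale costing 8
Total via Fenn: 2 + 8 = 10 min.

10 min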